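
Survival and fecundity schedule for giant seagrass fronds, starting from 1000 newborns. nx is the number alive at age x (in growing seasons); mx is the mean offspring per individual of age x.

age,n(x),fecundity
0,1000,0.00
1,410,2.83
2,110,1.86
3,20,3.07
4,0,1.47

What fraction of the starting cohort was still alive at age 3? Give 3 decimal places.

0.020

l_3 = n_3/n_0 = 20/1000 = 0.02 → 0.020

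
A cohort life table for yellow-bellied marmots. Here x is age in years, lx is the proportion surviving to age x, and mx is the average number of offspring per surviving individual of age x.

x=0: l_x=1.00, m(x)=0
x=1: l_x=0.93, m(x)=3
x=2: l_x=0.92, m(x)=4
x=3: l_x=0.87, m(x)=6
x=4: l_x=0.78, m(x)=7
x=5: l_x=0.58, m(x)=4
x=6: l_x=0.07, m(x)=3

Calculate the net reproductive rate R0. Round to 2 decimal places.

lx·mx by age: 0, 2.79, 3.68, 5.22, 5.46, 2.32, 0.21
R0 = Σ lx·mx = 19.68 → 19.68

19.68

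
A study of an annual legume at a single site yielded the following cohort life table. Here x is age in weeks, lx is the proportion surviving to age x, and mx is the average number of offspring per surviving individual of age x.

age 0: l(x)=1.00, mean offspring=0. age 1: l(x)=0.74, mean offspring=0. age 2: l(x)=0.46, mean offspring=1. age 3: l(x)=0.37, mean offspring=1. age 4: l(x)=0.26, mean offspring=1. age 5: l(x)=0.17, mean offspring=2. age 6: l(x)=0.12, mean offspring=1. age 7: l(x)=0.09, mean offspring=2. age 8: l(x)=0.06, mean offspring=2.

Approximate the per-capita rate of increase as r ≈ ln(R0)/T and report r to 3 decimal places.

R0 = Σ lx·mx = 0 + 0 + 0.46 + 0.37 + 0.26 + 0.34 + 0.12 + 0.18 + 0.12 = 1.85
Σ x·lx·mx = 7.71; T = 7.71/1.85 = 4.16757…
r ≈ ln(R0)/T = ln(1.85)/4.16757… = 0.14761… → 0.148

0.148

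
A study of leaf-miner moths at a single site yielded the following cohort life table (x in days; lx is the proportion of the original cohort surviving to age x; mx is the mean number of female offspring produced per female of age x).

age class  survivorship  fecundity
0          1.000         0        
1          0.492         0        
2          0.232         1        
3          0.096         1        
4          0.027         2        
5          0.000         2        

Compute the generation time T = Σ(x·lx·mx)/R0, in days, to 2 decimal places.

2.53

lx·mx: 0, 0, 0.232, 0.096, 0.054, 0 → R0 = 0.382
x·lx·mx: 0, 0, 0.464, 0.288, 0.216, 0 → Σ = 0.968
T = 0.968 / 0.382 = 2.534031… → 2.53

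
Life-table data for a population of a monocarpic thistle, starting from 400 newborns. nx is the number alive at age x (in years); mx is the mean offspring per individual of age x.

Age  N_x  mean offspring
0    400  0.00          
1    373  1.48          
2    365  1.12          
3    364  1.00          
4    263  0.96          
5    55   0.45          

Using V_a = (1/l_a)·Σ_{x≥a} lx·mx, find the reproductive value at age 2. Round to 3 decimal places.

2.877

lx = nx/n0 = nx/400: 1, 0.9325, 0.9125, 0.91, 0.6575, 0.1375
lx·mx for x ≥ 2: 1.022, 0.91, 0.6312, 0.061875 → sum = 2.625075
V_2 = 2.625075 / l_2 = 2.625075 / 0.9125 = 2.876795… → 2.877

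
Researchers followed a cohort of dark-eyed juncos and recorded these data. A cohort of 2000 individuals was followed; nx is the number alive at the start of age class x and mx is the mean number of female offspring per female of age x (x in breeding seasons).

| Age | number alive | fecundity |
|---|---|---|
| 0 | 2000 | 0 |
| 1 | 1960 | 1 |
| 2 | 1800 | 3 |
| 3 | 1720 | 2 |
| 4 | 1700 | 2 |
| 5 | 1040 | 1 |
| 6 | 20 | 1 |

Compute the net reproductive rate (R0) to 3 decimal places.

lx = nx/n0 = nx/2000: 1, 0.98, 0.9, 0.86, 0.85, 0.52, 0.01
lx·mx by age: 0, 0.98, 2.7, 1.72, 1.7, 0.52, 0.01
R0 = Σ lx·mx = 7.63 → 7.630

7.630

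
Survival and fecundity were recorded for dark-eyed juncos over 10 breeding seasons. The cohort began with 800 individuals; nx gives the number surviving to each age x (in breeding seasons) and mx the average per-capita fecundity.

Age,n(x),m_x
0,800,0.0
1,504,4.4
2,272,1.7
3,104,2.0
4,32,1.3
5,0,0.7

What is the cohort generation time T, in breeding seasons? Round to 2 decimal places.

lx = nx/n0 = nx/800: 1, 0.63, 0.34, 0.13, 0.04, 0
lx·mx: 0, 2.772, 0.578, 0.26, 0.052, 0 → R0 = 3.662
x·lx·mx: 0, 2.772, 1.156, 0.78, 0.208, 0 → Σ = 4.916
T = 4.916 / 3.662 = 1.342436… → 1.34

1.34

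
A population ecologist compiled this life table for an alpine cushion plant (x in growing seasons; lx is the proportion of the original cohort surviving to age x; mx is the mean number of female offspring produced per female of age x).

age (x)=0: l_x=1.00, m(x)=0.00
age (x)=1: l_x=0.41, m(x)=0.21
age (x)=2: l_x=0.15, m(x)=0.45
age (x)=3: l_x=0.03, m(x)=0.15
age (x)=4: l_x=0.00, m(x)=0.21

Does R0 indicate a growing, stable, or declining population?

R0 = Σ lx·mx = 0 + 0.0861 + 0.0675 + 0.0045 + 0 = 0.1581
R0 < 1, so the population is declining.

declining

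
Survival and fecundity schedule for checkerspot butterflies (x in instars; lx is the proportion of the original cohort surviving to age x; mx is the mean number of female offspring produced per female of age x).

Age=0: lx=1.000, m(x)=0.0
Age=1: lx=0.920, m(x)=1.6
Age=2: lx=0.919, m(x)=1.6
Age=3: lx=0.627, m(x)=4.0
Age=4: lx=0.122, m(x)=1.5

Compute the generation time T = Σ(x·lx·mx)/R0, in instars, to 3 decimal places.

2.249

lx·mx: 0, 1.472, 1.4704, 2.508, 0.183 → R0 = 5.6334
x·lx·mx: 0, 1.472, 2.9408, 7.524, 0.732 → Σ = 12.6688
T = 12.6688 / 5.6334 = 2.248873… → 2.249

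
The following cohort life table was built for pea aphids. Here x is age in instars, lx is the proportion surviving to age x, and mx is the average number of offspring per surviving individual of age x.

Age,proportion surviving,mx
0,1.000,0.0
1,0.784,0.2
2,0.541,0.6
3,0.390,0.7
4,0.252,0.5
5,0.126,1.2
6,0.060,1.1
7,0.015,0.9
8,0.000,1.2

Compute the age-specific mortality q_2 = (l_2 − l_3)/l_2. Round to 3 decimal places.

q_2 = (l_2 − l_3) / l_2 = (0.541 − 0.39) / 0.541
     = 0.151 / 0.541 = 0.279113… → 0.279

0.279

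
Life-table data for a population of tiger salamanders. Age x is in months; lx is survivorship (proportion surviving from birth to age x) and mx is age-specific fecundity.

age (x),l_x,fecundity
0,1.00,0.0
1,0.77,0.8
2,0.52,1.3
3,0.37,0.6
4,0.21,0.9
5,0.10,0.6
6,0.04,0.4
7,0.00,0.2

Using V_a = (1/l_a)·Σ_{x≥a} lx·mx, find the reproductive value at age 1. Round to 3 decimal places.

2.310

lx·mx for x ≥ 1: 0.616, 0.676, 0.222, 0.189, 0.06, 0.016, 0 → sum = 1.779
V_1 = 1.779 / l_1 = 1.779 / 0.77 = 2.31039… → 2.310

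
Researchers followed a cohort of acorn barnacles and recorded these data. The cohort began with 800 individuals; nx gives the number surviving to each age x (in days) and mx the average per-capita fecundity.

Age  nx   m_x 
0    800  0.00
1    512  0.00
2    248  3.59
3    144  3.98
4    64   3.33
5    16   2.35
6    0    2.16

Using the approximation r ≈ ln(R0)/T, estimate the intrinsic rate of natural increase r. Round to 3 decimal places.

lx = nx/n0 = nx/800: 1, 0.64, 0.31, 0.18, 0.08, 0.02, 0
R0 = Σ lx·mx = 0 + 0 + 1.1129 + 0.7164 + 0.2664 + 0.047 + 0 = 2.1427
Σ x·lx·mx = 5.6756; T = 5.6756/2.1427 = 2.64881…
r ≈ ln(R0)/T = ln(2.1427)/2.64881… = 0.2877… → 0.288

0.288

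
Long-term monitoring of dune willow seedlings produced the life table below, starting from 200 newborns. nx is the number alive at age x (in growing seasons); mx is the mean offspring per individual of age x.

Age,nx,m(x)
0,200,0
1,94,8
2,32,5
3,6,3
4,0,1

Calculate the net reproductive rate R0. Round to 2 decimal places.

lx = nx/n0 = nx/200: 1, 0.47, 0.16, 0.03, 0
lx·mx by age: 0, 3.76, 0.8, 0.09, 0
R0 = Σ lx·mx = 4.65 → 4.65

4.65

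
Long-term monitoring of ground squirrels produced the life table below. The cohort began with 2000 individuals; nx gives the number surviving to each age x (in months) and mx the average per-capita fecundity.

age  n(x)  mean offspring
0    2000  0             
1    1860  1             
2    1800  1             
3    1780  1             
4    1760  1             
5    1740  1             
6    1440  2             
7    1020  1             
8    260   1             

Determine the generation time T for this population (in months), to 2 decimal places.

4.05

lx = nx/n0 = nx/2000: 1, 0.93, 0.9, 0.89, 0.88, 0.87, 0.72, 0.51, 0.13
lx·mx: 0, 0.93, 0.9, 0.89, 0.88, 0.87, 1.44, 0.51, 0.13 → R0 = 6.55
x·lx·mx: 0, 0.93, 1.8, 2.67, 3.52, 4.35, 8.64, 3.57, 1.04 → Σ = 26.52
T = 26.52 / 6.55 = 4.048855… → 4.05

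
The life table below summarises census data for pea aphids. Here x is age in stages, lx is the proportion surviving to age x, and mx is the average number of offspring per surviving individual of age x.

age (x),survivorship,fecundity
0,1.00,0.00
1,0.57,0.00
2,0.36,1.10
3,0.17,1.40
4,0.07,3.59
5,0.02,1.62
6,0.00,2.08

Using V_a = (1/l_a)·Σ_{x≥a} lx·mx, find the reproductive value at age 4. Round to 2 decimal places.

lx·mx for x ≥ 4: 0.2513, 0.0324, 0 → sum = 0.2837
V_4 = 0.2837 / l_4 = 0.2837 / 0.07 = 4.052857… → 4.05

4.05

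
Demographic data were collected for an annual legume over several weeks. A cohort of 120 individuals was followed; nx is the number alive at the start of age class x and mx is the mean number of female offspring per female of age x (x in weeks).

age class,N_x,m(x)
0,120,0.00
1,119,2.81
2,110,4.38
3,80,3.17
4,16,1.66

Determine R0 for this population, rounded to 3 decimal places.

9.136

lx = nx/n0 = nx/120: 1, 0.99167…, 0.91667…, 0.66667…, 0.13333…
lx·mx by age: 0, 2.786583…, 4.015…, 2.113333…, 0.221333…
R0 = Σ lx·mx = 9.13625… → 9.136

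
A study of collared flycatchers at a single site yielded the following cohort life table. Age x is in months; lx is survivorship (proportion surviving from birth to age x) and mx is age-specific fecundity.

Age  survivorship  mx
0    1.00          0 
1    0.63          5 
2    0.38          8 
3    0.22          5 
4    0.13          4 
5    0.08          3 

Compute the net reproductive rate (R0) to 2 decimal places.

8.05

lx·mx by age: 0, 3.15, 3.04, 1.1, 0.52, 0.24
R0 = Σ lx·mx = 8.05 → 8.05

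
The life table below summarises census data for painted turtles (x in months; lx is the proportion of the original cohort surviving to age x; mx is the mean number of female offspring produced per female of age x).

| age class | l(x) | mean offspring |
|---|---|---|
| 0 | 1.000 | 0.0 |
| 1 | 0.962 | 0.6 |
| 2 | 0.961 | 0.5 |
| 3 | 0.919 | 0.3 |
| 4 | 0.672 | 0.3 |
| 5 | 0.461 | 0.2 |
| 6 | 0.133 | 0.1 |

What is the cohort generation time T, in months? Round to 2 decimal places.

lx·mx: 0, 0.5772, 0.4805, 0.2757, 0.2016, 0.0922, 0.0133 → R0 = 1.6405
x·lx·mx: 0, 0.5772, 0.961, 0.8271, 0.8064, 0.461, 0.0798 → Σ = 3.7125
T = 3.7125 / 1.6405 = 2.26303… → 2.26

2.26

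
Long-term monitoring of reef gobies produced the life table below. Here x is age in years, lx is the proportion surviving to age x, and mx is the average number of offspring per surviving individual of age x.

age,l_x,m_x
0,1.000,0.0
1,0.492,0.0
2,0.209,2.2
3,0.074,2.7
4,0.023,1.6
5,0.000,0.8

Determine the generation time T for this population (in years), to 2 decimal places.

2.39

lx·mx: 0, 0, 0.4598, 0.1998, 0.0368, 0 → R0 = 0.6964
x·lx·mx: 0, 0, 0.9196, 0.5994, 0.1472, 0 → Σ = 1.6662
T = 1.6662 / 0.6964 = 2.39259… → 2.39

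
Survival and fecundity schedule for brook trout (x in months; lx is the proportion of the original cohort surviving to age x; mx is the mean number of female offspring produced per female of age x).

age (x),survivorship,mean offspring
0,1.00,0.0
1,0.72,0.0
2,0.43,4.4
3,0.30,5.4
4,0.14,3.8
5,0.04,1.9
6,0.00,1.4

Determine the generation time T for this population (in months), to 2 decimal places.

2.71

lx·mx: 0, 0, 1.892, 1.62, 0.532, 0.076, 0 → R0 = 4.12
x·lx·mx: 0, 0, 3.784, 4.86, 2.128, 0.38, 0 → Σ = 11.152
T = 11.152 / 4.12 = 2.706796… → 2.71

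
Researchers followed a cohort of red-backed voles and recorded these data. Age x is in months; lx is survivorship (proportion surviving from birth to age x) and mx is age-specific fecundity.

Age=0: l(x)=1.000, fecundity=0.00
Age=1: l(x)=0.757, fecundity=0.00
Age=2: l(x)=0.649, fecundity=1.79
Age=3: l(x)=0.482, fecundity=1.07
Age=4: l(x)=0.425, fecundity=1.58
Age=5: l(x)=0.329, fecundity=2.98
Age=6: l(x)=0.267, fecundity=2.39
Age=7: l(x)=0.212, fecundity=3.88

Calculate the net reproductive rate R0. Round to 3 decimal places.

4.790

lx·mx by age: 0, 0, 1.16171, 0.51574, 0.6715, 0.98042, 0.63813, 0.82256
R0 = Σ lx·mx = 4.79006 → 4.790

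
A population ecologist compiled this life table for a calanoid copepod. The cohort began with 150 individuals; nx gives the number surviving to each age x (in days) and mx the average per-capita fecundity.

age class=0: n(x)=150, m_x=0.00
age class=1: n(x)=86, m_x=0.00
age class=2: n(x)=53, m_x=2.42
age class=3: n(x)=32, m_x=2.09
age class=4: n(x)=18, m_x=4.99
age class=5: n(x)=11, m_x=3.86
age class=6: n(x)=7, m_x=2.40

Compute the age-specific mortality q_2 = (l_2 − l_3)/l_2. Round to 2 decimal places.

0.40

lx = nx/n0 = nx/150: 1, 0.57333…, 0.35333…, 0.21333…, 0.12, 0.07333…, 0.04667…
q_2 = (l_2 − l_3) / l_2 = (0.353333… − 0.213333…) / 0.353333…
     = 0.14… / 0.353333… = 0.396226… → 0.40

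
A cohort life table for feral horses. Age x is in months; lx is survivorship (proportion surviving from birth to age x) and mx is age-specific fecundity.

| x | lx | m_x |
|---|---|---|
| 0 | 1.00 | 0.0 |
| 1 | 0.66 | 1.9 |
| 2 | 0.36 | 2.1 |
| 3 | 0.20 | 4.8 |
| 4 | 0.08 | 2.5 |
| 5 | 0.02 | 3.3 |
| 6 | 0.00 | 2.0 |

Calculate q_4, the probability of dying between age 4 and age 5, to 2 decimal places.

q_4 = (l_4 − l_5) / l_4 = (0.08 − 0.02) / 0.08
     = 0.06 / 0.08 = 0.75 → 0.75

0.75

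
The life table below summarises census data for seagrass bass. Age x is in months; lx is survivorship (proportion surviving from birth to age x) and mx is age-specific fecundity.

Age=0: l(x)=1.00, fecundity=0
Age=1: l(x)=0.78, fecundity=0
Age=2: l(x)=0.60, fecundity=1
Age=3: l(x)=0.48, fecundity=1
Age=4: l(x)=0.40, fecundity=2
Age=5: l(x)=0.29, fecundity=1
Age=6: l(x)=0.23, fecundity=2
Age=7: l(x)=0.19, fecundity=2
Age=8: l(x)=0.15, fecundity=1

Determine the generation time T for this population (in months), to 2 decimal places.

lx·mx: 0, 0, 0.6, 0.48, 0.8, 0.29, 0.46, 0.38, 0.15 → R0 = 3.16
x·lx·mx: 0, 0, 1.2, 1.44, 3.2, 1.45, 2.76, 2.66, 1.2 → Σ = 13.91
T = 13.91 / 3.16 = 4.401899… → 4.40

4.40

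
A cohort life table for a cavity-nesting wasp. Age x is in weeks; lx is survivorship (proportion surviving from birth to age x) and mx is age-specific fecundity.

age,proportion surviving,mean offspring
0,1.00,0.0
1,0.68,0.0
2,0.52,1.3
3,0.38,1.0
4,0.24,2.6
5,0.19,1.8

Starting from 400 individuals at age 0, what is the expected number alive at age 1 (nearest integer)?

Expected survivors = N0 · l_1 = 400 × 0.68 = 272 → 272

272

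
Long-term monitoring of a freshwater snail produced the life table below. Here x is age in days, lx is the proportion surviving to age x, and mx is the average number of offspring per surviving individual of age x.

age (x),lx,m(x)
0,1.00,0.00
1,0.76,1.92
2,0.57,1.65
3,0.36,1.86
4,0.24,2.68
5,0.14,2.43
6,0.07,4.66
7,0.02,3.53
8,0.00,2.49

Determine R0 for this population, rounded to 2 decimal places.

4.45

lx·mx by age: 0, 1.4592, 0.9405, 0.6696, 0.6432, 0.3402, 0.3262, 0.0706, 0
R0 = Σ lx·mx = 4.4495 → 4.45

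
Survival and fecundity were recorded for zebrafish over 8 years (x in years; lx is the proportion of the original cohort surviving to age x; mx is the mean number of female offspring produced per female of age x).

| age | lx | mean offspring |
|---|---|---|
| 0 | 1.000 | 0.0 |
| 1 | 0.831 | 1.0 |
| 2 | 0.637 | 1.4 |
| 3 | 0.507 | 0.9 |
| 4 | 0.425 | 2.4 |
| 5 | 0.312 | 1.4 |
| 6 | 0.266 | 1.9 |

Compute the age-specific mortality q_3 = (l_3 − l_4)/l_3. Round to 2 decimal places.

q_3 = (l_3 − l_4) / l_3 = (0.507 − 0.425) / 0.507
     = 0.082 / 0.507 = 0.161736… → 0.16

0.16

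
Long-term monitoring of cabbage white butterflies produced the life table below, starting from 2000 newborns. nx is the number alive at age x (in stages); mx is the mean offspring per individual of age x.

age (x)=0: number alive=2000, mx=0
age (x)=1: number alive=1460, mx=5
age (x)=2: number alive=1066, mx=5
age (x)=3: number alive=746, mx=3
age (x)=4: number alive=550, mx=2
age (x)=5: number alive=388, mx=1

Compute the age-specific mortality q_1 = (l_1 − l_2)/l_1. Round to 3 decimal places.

lx = nx/n0 = nx/2000: 1, 0.73, 0.533, 0.373, 0.275, 0.194
q_1 = (l_1 − l_2) / l_1 = (0.73 − 0.533) / 0.73
     = 0.197 / 0.73 = 0.269863… → 0.270

0.270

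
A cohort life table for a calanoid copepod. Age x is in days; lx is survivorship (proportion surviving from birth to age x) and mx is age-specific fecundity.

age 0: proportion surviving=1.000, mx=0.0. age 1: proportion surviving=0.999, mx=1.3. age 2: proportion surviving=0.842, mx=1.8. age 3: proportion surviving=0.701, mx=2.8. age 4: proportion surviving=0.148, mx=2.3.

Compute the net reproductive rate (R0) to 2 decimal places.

lx·mx by age: 0, 1.2987, 1.5156, 1.9628, 0.3404
R0 = Σ lx·mx = 5.1175 → 5.12

5.12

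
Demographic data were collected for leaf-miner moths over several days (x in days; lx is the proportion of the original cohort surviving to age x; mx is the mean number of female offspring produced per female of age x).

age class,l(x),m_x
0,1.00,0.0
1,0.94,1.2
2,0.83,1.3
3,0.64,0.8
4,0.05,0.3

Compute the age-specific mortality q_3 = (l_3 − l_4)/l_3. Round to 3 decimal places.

0.922

q_3 = (l_3 − l_4) / l_3 = (0.64 − 0.05) / 0.64
     = 0.59 / 0.64 = 0.921875 → 0.922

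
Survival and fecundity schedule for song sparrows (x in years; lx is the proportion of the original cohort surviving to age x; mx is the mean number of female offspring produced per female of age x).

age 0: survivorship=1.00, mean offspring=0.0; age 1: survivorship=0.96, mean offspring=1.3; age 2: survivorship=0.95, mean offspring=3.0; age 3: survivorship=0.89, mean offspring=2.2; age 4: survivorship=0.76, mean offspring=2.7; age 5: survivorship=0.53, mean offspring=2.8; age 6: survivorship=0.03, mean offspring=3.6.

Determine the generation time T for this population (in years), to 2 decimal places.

3.00

lx·mx: 0, 1.248, 2.85, 1.958, 2.052, 1.484, 0.108 → R0 = 9.7
x·lx·mx: 0, 1.248, 5.7, 5.874, 8.208, 7.42, 0.648 → Σ = 29.098
T = 29.098 / 9.7 = 2.999794… → 3.00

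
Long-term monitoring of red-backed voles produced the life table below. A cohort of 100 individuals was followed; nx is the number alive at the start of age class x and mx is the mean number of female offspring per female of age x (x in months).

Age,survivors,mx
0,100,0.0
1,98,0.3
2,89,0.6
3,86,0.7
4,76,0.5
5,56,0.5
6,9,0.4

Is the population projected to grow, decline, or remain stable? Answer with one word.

lx = nx/n0 = nx/100: 1, 0.98, 0.89, 0.86, 0.76, 0.56, 0.09
R0 = Σ lx·mx = 0 + 0.294 + 0.534 + 0.602 + 0.38 + 0.28 + 0.036 = 2.126
R0 > 1, so the population is growing.

growing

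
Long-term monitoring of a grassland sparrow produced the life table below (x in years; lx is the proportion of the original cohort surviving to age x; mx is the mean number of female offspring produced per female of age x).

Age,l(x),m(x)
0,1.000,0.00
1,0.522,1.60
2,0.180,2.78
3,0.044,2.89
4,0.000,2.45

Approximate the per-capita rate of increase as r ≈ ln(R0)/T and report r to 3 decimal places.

0.251

R0 = Σ lx·mx = 0 + 0.8352 + 0.5004 + 0.12716 + 0 = 1.46276
Σ x·lx·mx = 2.21748; T = 2.21748/1.46276 = 1.51596…
r ≈ ln(R0)/T = ln(1.46276)/1.51596… = 0.25088… → 0.251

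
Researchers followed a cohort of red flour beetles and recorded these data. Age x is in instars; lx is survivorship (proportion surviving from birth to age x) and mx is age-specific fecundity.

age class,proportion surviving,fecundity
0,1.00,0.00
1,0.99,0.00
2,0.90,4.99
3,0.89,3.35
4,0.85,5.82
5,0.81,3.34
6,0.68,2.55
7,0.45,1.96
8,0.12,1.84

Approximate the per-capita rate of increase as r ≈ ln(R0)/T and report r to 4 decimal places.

R0 = Σ lx·mx = 0 + 0 + 4.491 + 2.9815 + 4.947 + 2.7054 + 1.734 + 0.882 + 0.2208 = 17.9617
Σ x·lx·mx = 69.5859; T = 69.5859/17.9617 = 3.87413…
r ≈ ln(R0)/T = ln(17.9617)/3.87413… = 0.745521… → 0.7455

0.7455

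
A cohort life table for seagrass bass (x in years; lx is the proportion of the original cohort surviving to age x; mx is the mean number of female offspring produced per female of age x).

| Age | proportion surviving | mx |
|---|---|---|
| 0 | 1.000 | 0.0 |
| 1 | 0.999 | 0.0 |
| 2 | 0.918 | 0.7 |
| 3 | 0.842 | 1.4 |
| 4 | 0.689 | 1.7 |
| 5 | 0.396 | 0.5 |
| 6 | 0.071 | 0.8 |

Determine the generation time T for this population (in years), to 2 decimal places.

3.34

lx·mx: 0, 0, 0.6426, 1.1788, 1.1713, 0.198, 0.0568 → R0 = 3.2475
x·lx·mx: 0, 0, 1.2852, 3.5364, 4.6852, 0.99, 0.3408 → Σ = 10.8376
T = 10.8376 / 3.2475 = 3.337213… → 3.34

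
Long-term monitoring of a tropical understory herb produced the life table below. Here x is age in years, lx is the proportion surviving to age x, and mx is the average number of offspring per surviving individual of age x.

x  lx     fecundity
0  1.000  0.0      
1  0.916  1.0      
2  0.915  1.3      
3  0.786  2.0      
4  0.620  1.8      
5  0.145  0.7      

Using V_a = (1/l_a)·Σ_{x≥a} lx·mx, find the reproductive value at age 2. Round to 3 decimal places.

4.349

lx·mx for x ≥ 2: 1.1895, 1.572, 1.116, 0.1015 → sum = 3.979
V_2 = 3.979 / l_2 = 3.979 / 0.915 = 4.348634… → 4.349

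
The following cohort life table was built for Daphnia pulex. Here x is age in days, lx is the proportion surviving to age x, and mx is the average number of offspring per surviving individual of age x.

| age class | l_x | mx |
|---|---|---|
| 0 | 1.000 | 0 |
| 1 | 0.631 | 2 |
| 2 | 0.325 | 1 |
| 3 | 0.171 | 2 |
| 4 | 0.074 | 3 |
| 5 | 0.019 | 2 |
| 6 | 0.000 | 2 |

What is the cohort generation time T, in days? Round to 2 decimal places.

1.83

lx·mx: 0, 1.262, 0.325, 0.342, 0.222, 0.038, 0 → R0 = 2.189
x·lx·mx: 0, 1.262, 0.65, 1.026, 0.888, 0.19, 0 → Σ = 4.016
T = 4.016 / 2.189 = 1.834628… → 1.83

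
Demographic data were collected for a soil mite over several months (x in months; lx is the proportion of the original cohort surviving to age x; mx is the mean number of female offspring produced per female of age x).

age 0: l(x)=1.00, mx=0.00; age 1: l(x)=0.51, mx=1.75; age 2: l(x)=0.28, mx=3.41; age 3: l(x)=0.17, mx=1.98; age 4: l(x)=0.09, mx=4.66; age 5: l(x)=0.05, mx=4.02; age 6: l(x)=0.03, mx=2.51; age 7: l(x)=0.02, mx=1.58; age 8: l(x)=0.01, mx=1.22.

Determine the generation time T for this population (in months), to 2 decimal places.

2.49

lx·mx: 0, 0.8925, 0.9548, 0.3366, 0.4194, 0.201, 0.0753, 0.0316, 0.0122 → R0 = 2.9234
x·lx·mx: 0, 0.8925, 1.9096, 1.0098, 1.6776, 1.005, 0.4518, 0.2212, 0.0976 → Σ = 7.2651
T = 7.2651 / 2.9234 = 2.485154… → 2.49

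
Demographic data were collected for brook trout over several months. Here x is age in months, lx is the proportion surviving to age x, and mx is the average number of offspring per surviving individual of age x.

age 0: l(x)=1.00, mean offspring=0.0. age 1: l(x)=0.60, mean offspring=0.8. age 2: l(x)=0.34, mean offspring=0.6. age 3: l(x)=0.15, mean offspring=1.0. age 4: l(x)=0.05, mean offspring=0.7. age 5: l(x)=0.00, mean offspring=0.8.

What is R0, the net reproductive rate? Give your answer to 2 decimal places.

lx·mx by age: 0, 0.48, 0.204, 0.15, 0.035, 0
R0 = Σ lx·mx = 0.869 → 0.87

0.87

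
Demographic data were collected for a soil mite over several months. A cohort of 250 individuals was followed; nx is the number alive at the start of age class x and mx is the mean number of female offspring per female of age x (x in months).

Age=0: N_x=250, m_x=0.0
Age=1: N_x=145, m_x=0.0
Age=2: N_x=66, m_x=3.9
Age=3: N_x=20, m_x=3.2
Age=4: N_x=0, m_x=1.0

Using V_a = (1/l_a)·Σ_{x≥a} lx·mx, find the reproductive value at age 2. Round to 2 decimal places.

4.87

lx = nx/n0 = nx/250: 1, 0.58, 0.264, 0.08, 0
lx·mx for x ≥ 2: 1.0296, 0.256, 0 → sum = 1.2856
V_2 = 1.2856 / l_2 = 1.2856 / 0.264 = 4.869697… → 4.87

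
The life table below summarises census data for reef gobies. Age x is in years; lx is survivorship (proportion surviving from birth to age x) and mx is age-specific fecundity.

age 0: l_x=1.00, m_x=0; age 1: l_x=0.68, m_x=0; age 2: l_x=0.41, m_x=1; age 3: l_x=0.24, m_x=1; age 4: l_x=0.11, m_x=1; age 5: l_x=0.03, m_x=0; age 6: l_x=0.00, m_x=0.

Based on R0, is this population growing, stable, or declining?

declining

R0 = Σ lx·mx = 0 + 0 + 0.41 + 0.24 + 0.11 + 0 + 0 = 0.76
R0 < 1, so the population is declining.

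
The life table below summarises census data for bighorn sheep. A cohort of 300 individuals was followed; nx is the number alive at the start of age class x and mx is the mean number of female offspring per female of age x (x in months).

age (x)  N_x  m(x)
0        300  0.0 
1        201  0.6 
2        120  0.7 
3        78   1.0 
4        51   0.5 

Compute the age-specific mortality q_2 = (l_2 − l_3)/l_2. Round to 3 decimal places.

lx = nx/n0 = nx/300: 1, 0.67, 0.4, 0.26, 0.17
q_2 = (l_2 − l_3) / l_2 = (0.4 − 0.26) / 0.4
     = 0.14 / 0.4 = 0.35 → 0.350

0.350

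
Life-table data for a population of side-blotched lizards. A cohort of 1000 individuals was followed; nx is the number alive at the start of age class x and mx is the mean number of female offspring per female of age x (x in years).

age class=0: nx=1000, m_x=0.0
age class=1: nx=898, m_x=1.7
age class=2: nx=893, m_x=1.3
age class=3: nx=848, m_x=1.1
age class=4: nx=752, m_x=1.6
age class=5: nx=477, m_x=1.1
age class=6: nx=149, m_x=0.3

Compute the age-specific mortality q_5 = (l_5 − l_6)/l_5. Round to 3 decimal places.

lx = nx/n0 = nx/1000: 1, 0.898, 0.893, 0.848, 0.752, 0.477, 0.149
q_5 = (l_5 − l_6) / l_5 = (0.477 − 0.149) / 0.477
     = 0.328 / 0.477 = 0.687631… → 0.688

0.688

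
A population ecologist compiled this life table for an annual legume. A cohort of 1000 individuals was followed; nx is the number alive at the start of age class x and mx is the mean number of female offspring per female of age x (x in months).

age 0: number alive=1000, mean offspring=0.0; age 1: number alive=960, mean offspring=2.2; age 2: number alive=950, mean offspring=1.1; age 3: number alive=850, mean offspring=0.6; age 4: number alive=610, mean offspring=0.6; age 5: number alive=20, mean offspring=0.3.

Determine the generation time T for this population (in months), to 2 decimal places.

1.79

lx = nx/n0 = nx/1000: 1, 0.96, 0.95, 0.85, 0.61, 0.02
lx·mx: 0, 2.112, 1.045, 0.51, 0.366, 0.006 → R0 = 4.039
x·lx·mx: 0, 2.112, 2.09, 1.53, 1.464, 0.03 → Σ = 7.226
T = 7.226 / 4.039 = 1.789057… → 1.79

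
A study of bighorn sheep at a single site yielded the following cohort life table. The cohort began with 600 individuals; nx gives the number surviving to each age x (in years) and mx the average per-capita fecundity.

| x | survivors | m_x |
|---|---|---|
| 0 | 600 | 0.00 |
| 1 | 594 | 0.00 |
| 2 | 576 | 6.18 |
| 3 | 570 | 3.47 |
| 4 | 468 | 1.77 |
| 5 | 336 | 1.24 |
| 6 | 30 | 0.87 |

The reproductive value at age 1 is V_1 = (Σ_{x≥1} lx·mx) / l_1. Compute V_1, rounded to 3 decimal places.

lx = nx/n0 = nx/600: 1, 0.99, 0.96, 0.95, 0.78, 0.56, 0.05
lx·mx for x ≥ 1: 0, 5.9328, 3.2965, 1.3806, 0.6944, 0.0435 → sum = 11.3478
V_1 = 11.3478 / l_1 = 11.3478 / 0.99 = 11.462424… → 11.462

11.462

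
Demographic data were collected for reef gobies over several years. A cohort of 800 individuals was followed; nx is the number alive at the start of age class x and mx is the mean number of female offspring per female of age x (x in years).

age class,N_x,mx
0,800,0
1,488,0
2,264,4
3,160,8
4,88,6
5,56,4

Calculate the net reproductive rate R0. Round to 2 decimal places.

3.86

lx = nx/n0 = nx/800: 1, 0.61, 0.33, 0.2, 0.11, 0.07
lx·mx by age: 0, 0, 1.32, 1.6, 0.66, 0.28
R0 = Σ lx·mx = 3.86 → 3.86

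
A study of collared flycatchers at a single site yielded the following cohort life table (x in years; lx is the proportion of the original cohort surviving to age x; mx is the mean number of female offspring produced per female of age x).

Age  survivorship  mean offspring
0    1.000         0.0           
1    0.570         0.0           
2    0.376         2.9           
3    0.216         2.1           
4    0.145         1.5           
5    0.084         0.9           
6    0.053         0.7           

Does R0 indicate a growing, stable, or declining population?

growing

R0 = Σ lx·mx = 0 + 0 + 1.0904 + 0.4536 + 0.2175 + 0.0756 + 0.0371 = 1.8742
R0 > 1, so the population is growing.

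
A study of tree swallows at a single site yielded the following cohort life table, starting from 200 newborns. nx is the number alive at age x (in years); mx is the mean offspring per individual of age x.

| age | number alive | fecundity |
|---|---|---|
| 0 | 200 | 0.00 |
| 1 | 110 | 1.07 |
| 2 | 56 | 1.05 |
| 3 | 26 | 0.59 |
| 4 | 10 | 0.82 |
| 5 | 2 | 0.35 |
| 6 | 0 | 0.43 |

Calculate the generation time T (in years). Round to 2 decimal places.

1.58

lx = nx/n0 = nx/200: 1, 0.55, 0.28, 0.13, 0.05, 0.01, 0
lx·mx: 0, 0.5885, 0.294, 0.0767, 0.041, 0.0035, 0 → R0 = 1.0037
x·lx·mx: 0, 0.5885, 0.588, 0.2301, 0.164, 0.0175, 0 → Σ = 1.5881
T = 1.5881 / 1.0037 = 1.582246… → 1.58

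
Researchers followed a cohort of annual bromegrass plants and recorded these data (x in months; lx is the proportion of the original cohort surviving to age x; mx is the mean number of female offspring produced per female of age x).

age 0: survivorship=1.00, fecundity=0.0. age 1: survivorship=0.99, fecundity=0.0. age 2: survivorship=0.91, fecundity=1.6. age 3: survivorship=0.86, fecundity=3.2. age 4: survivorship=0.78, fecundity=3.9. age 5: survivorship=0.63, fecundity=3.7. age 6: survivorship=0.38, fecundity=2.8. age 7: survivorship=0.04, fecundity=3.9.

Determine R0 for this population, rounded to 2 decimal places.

10.80

lx·mx by age: 0, 0, 1.456, 2.752, 3.042, 2.331, 1.064, 0.156
R0 = Σ lx·mx = 10.801 → 10.80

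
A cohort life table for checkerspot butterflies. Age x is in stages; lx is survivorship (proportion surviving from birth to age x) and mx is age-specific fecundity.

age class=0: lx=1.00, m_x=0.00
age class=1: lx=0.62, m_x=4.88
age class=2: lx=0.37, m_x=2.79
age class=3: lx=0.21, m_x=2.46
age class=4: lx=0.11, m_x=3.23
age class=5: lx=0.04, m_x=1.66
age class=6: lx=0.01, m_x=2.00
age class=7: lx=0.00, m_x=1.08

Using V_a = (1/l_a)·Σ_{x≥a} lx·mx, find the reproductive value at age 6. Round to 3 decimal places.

2.000

lx·mx for x ≥ 6: 0.02, 0 → sum = 0.02
V_6 = 0.02 / l_6 = 0.02 / 0.01 = 2 → 2.000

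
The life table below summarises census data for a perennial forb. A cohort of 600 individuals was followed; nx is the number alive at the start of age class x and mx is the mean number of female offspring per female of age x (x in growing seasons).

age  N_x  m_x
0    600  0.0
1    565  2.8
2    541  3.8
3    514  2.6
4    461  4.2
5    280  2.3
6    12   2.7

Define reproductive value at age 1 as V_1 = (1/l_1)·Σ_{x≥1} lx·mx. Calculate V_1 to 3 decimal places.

13.428

lx = nx/n0 = nx/600: 1, 0.94167…, 0.90167…, 0.85667…, 0.76833…, 0.46667…, 0.02
lx·mx for x ≥ 1: 2.636667…, 3.426333…, 2.227333…, 3.227…, 1.073333…, 0.054 → sum = 12.644667…
V_1 = 12.644667… / l_1 = 12.644667… / 0.941667… = 13.427965… → 13.428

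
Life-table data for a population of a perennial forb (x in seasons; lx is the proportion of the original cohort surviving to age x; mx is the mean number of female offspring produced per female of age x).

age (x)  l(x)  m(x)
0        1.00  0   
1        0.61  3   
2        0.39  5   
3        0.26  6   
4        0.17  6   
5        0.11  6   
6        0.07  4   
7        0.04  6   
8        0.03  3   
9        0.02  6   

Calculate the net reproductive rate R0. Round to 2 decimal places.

7.75

lx·mx by age: 0, 1.83, 1.95, 1.56, 1.02, 0.66, 0.28, 0.24, 0.09, 0.12
R0 = Σ lx·mx = 7.75 → 7.75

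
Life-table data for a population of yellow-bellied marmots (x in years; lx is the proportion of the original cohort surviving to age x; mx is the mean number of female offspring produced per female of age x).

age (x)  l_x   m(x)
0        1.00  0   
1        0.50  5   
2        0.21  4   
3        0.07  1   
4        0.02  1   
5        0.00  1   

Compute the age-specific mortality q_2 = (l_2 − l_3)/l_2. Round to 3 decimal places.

q_2 = (l_2 − l_3) / l_2 = (0.21 − 0.07) / 0.21
     = 0.14 / 0.21 = 0.666667… → 0.667

0.667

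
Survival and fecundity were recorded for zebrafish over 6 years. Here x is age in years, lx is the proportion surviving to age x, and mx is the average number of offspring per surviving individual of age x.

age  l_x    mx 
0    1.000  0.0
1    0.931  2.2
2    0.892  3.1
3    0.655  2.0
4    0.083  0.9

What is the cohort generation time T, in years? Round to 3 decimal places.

lx·mx: 0, 2.0482, 2.7652, 1.31, 0.0747 → R0 = 6.1981
x·lx·mx: 0, 2.0482, 5.5304, 3.93, 0.2988 → Σ = 11.8074
T = 11.8074 / 6.1981 = 1.905003… → 1.905

1.905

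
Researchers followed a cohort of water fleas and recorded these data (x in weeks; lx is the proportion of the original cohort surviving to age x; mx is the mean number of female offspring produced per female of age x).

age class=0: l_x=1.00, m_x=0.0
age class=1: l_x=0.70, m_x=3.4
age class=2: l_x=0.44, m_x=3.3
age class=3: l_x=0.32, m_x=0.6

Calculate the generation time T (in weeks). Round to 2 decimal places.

1.46

lx·mx: 0, 2.38, 1.452, 0.192 → R0 = 4.024
x·lx·mx: 0, 2.38, 2.904, 0.576 → Σ = 5.86
T = 5.86 / 4.024 = 1.456262… → 1.46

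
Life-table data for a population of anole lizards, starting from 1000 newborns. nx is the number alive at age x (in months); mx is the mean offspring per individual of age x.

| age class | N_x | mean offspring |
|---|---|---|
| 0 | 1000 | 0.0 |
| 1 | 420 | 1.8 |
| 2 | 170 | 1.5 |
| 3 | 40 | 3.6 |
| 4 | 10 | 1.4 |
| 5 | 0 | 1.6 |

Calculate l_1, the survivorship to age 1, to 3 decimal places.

0.420

l_1 = n_1/n_0 = 420/1000 = 0.42 → 0.420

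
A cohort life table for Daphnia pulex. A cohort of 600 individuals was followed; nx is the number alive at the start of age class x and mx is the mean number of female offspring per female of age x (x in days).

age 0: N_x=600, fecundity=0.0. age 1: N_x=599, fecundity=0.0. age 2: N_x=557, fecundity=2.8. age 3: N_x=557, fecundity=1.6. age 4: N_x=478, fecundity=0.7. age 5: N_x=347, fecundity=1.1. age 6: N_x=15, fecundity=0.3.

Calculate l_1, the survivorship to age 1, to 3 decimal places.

l_1 = n_1/n_0 = 599/600 = 0.998333… → 0.998

0.998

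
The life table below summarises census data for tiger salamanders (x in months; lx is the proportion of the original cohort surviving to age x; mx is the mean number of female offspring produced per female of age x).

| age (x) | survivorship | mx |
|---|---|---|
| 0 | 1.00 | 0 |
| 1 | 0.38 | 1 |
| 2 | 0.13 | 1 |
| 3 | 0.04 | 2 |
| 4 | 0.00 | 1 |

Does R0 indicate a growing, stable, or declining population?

R0 = Σ lx·mx = 0 + 0.38 + 0.13 + 0.08 + 0 = 0.59
R0 < 1, so the population is declining.

declining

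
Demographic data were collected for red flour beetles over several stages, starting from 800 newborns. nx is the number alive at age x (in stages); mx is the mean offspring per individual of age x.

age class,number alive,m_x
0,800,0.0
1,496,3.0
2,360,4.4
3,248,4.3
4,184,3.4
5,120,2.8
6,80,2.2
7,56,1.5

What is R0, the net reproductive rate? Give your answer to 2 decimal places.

lx = nx/n0 = nx/800: 1, 0.62, 0.45, 0.31, 0.23, 0.15, 0.1, 0.07
lx·mx by age: 0, 1.86, 1.98, 1.333, 0.782, 0.42, 0.22, 0.105
R0 = Σ lx·mx = 6.7 → 6.70

6.70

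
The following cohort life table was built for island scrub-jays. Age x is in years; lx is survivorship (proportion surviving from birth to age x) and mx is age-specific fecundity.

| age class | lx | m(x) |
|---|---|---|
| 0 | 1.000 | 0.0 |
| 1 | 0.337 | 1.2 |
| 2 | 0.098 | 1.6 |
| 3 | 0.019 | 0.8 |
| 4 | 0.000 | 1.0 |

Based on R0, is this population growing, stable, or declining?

R0 = Σ lx·mx = 0 + 0.4044 + 0.1568 + 0.0152 + 0 = 0.5764
R0 < 1, so the population is declining.

declining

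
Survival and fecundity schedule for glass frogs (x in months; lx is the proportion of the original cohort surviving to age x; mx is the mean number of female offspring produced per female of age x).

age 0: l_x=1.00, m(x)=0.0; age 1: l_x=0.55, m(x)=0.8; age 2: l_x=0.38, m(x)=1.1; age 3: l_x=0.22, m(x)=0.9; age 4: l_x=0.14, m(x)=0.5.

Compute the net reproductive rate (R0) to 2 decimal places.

lx·mx by age: 0, 0.44, 0.418, 0.198, 0.07
R0 = Σ lx·mx = 1.126 → 1.13

1.13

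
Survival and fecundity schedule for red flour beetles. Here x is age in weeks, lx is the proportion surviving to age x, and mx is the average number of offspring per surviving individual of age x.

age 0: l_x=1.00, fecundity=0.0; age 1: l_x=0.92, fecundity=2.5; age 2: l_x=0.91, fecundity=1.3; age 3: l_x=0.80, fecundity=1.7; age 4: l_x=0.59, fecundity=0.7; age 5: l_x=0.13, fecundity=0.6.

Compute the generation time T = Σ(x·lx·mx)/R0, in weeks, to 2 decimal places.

2.02

lx·mx: 0, 2.3, 1.183, 1.36, 0.413, 0.078 → R0 = 5.334
x·lx·mx: 0, 2.3, 2.366, 4.08, 1.652, 0.39 → Σ = 10.788
T = 10.788 / 5.334 = 2.022497… → 2.02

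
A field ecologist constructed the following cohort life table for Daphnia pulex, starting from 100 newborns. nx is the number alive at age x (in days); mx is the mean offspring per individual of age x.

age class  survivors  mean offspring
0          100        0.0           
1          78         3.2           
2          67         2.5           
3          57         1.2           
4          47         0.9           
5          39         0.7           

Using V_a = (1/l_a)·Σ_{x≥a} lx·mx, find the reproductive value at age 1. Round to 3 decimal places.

7.117

lx = nx/n0 = nx/100: 1, 0.78, 0.67, 0.57, 0.47, 0.39
lx·mx for x ≥ 1: 2.496, 1.675, 0.684, 0.423, 0.273 → sum = 5.551
V_1 = 5.551 / l_1 = 5.551 / 0.78 = 7.116667… → 7.117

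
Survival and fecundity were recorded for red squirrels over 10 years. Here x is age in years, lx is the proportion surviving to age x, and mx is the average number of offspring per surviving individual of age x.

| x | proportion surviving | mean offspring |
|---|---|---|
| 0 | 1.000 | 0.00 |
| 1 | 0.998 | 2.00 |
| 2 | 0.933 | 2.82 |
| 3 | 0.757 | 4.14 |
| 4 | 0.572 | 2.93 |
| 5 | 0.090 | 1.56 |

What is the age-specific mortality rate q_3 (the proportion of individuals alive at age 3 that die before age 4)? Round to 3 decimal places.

q_3 = (l_3 − l_4) / l_3 = (0.757 − 0.572) / 0.757
     = 0.185 / 0.757 = 0.244386… → 0.244

0.244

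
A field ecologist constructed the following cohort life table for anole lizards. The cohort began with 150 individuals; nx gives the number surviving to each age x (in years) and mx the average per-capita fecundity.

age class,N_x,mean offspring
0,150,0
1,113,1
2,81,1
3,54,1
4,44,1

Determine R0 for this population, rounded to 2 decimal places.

lx = nx/n0 = nx/150: 1, 0.75333…, 0.54, 0.36, 0.29333…
lx·mx by age: 0, 0.753333…, 0.54, 0.36, 0.293333…
R0 = Σ lx·mx = 1.946667… → 1.95

1.95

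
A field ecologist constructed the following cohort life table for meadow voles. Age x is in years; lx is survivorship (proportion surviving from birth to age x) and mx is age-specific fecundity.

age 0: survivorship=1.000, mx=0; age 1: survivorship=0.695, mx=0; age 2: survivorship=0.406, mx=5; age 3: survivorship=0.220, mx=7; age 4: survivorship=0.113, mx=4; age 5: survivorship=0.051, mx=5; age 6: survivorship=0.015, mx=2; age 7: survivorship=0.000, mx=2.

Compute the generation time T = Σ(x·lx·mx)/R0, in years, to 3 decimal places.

2.773

lx·mx: 0, 0, 2.03, 1.54, 0.452, 0.255, 0.03, 0 → R0 = 4.307
x·lx·mx: 0, 0, 4.06, 4.62, 1.808, 1.275, 0.18, 0 → Σ = 11.943
T = 11.943 / 4.307 = 2.772928… → 2.773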